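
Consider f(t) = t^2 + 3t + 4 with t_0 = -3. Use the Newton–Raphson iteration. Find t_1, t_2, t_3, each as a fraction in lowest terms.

t_1 = -5/3, t_2 = 11/3, t_3 = 85/93

f'(t) = 2t + 3.
f(-3) = 4, f'(-3) = -3, so t_1 = (-3) - 4/(-3) = -5/3.
f(-5/3) = 16/9, f'(-5/3) = -1/3, so t_2 = (-5/3) - (16/9)/(-1/3) = 11/3.
f(11/3) = 256/9, f'(11/3) = 31/3, so t_3 = (11/3) - (256/9)/(31/3) = 85/93.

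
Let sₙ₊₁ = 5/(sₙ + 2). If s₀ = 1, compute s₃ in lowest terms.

55/37

s₁ = 5/(1 + 2) = 5/3.
s₂ = 5/(5/3 + 2) = 15/11.
s₃ = 5/(15/11 + 2) = 55/37.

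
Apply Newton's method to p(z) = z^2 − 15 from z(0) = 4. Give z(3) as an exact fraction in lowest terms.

p'(z) = 2z.
p(4) = 1, p'(4) = 8, so z(1) = 4 − 1/8 = 31/8.
p(31/8) = 1/64, p'(31/8) = 31/4, so z(2) = (31/8) − (1/64)/(31/4) = 1921/496.
p(1921/496) = 1/246016, p'(1921/496) = 1921/248, so z(3) = (1921/496) − (1/246016)/(1921/248) = 7380481/1905632.

7380481/1905632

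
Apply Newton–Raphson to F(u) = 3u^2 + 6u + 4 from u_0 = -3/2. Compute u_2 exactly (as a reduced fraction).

F'(u) = 6u + 6.
F(-3/2) = 7/4, F'(-3/2) = -3, so u_1 = (-3/2) - (7/4)/(-3) = -11/12.
F(-11/12) = 49/48, F'(-11/12) = 1/2, so u_2 = (-11/12) - (49/48)/(1/2) = -71/24.

-71/24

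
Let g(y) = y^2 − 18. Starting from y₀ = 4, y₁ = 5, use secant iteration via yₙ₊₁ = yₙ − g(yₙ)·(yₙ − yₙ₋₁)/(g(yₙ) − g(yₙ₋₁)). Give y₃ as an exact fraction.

352/83

g(4) = −2, g(5) = 7. y₂ = 5 − 7·(5 − 4)/(7 − (−2)) = 38/9.
g(5) = 7, g(38/9) = −14/81. y₃ = (38/9) − (−14/81)·((38/9) − 5)/((−14/81) − 7) = 352/83.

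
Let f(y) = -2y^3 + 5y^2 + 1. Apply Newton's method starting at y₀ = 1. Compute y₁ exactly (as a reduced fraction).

f'(y) = -6y^2 + 10y.
f(1) = 4, f'(1) = 4, so y₁ = 1 - 4/4 = 0.

0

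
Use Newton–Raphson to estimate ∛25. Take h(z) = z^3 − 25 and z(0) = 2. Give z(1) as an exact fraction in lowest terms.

41/12

h'(z) = 3z^2.
h(2) = −17, h'(2) = 12, so z(1) = 2 − (−17)/12 = 41/12.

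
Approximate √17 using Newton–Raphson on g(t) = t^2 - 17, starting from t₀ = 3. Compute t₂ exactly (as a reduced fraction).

g'(t) = 2t.
g(3) = -8, g'(3) = 6, so t₁ = 3 - (-8)/6 = 13/3.
g(13/3) = 16/9, g'(13/3) = 26/3, so t₂ = (13/3) - (16/9)/(26/3) = 161/39.

161/39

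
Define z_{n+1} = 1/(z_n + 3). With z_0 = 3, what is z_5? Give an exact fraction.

208/687

z_1 = 1/(3 + 3) = 1/6.
z_2 = 1/(1/6 + 3) = 6/19.
z_3 = 1/(6/19 + 3) = 19/63.
z_4 = 1/(19/63 + 3) = 63/208.
z_5 = 1/(63/208 + 3) = 208/687.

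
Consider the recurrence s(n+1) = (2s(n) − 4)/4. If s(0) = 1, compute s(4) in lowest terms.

s(1) = (2·1 − 4)/4 = −1/2.
s(2) = (2·(−1/2) − 4)/4 = −5/4.
s(3) = (2·(−5/4) − 4)/4 = −13/8.
s(4) = (2·(−13/8) − 4)/4 = −29/16.

−29/16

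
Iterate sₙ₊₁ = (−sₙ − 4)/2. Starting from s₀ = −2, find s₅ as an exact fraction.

−21/16

s₁ = (−(−2) − 4)/2 = −1.
s₂ = (−(−1) − 4)/2 = −3/2.
s₃ = (−(−3/2) − 4)/2 = −5/4.
s₄ = (−(−5/4) − 4)/2 = −11/8.
s₅ = (−(−11/8) − 4)/2 = −21/16.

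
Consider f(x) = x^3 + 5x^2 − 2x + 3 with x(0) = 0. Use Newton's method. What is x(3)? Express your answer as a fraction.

374883/3611722

f'(x) = 3x^2 + 10x − 2.
f(0) = 3, f'(0) = −2, so x(1) = 0 − 3/(−2) = 3/2.
f(3/2) = 117/8, f'(3/2) = 79/4, so x(2) = (3/2) − (117/8)/(79/4) = 60/79.
f(60/79) = 2368197/493039, f'(60/79) = 45718/6241, so x(3) = (60/79) − (2368197/493039)/(45718/6241) = 374883/3611722.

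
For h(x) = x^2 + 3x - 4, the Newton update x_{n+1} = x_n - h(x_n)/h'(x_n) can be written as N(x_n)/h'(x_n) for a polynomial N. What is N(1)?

h'(x) = 2x + 3.
N(x) = x·h'(x) - h(x) = x·(2x + 3) - (x^2 + 3x - 4) = x^2 + 4.
N(1) = 5.

5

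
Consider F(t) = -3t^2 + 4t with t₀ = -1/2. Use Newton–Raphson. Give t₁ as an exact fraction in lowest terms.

F'(t) = -6t + 4.
F(-1/2) = -11/4, F'(-1/2) = 7, so t₁ = (-1/2) - (-11/4)/7 = -3/28.

-3/28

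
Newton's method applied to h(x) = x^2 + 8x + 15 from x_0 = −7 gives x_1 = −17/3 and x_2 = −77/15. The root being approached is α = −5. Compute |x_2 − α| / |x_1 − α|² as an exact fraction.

3/10

x_1 − α = −17/3 − (−5) = −17/3 + 5 = −2/3, so |x_1 − α| = 2/3.
x_2 − α = −77/15 − (−5) = −77/15 + 5 = −2/15, so |x_2 − α| = 2/15.
|x_1 − α|² = 4/9.
Ratio = (2/15) / (4/9) = 3/10.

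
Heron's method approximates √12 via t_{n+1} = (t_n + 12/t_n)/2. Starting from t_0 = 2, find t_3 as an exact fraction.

t_1 = (2 + 12/2)/2 = 4.
t_2 = (4 + 12/4)/2 = 7/2.
t_3 = (7/2 + 12/(7/2))/2 = 97/28.

97/28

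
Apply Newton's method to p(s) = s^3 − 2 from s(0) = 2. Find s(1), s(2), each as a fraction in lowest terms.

s(1) = 3/2, s(2) = 35/27

p'(s) = 3s^2.
p(2) = 6, p'(2) = 12, so s(1) = 2 − 6/12 = 3/2.
p(3/2) = 11/8, p'(3/2) = 27/4, so s(2) = (3/2) − (11/8)/(27/4) = 35/27.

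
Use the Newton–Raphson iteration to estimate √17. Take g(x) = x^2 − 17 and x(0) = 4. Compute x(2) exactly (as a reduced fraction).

2177/528

g'(x) = 2x.
g(4) = −1, g'(4) = 8, so x(1) = 4 − (−1)/8 = 33/8.
g(33/8) = 1/64, g'(33/8) = 33/4, so x(2) = (33/8) − (1/64)/(33/4) = 2177/528.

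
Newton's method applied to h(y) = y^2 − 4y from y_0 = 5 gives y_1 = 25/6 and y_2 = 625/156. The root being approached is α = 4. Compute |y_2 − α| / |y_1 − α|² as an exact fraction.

y_1 − α = 25/6 − 4 = 1/6, so |y_1 − α| = 1/6.
y_2 − α = 625/156 − 4 = 1/156, so |y_2 − α| = 1/156.
|y_1 − α|² = 1/36.
Ratio = (1/156) / (1/36) = 3/13.

3/13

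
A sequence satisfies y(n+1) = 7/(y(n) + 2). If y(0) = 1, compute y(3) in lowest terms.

91/47

y(1) = 7/(1 + 2) = 7/3.
y(2) = 7/(7/3 + 2) = 21/13.
y(3) = 7/(21/13 + 2) = 91/47.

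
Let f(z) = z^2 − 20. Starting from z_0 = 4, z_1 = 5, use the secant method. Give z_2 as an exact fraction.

f(4) = −4, f(5) = 5. z_2 = 5 − 5·(5 − 4)/(5 − (−4)) = 40/9.

40/9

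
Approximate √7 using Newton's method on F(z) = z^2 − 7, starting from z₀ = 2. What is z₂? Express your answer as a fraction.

F'(z) = 2z.
F(2) = −3, F'(2) = 4, so z₁ = 2 − (−3)/4 = 11/4.
F(11/4) = 9/16, F'(11/4) = 11/2, so z₂ = (11/4) − (9/16)/(11/2) = 233/88.

233/88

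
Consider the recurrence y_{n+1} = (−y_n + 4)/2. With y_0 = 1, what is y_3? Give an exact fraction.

y_1 = (−1 + 4)/2 = 3/2.
y_2 = (−(3/2) + 4)/2 = 5/4.
y_3 = (−(5/4) + 4)/2 = 11/8.

11/8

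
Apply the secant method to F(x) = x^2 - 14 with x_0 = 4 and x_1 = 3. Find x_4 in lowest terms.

4591/1227

F(4) = 2, F(3) = -5. x_2 = 3 - (-5)·(3 - 4)/((-5) - 2) = 26/7.
F(3) = -5, F(26/7) = -10/49. x_3 = (26/7) - (-10/49)·((26/7) - 3)/((-10/49) - (-5)) = 176/47.
F(26/7) = -10/49, F(176/47) = 50/2209. x_4 = (176/47) - (50/2209)·((176/47) - (26/7))/((50/2209) - (-10/49)) = 4591/1227.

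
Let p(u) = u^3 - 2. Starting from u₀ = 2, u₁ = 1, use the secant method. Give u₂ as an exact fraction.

p(2) = 6, p(1) = -1. u₂ = 1 - (-1)·(1 - 2)/((-1) - 6) = 8/7.

8/7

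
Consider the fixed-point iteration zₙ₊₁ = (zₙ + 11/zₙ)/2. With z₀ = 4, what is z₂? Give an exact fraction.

z₁ = (4 + 11/4)/2 = 27/8.
z₂ = (27/8 + 11/(27/8))/2 = 1433/432.

1433/432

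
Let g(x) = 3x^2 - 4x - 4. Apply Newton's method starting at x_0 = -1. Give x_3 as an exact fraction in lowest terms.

-3587227/5380840

g'(x) = 6x - 4.
g(-1) = 3, g'(-1) = -10, so x_1 = (-1) - 3/(-10) = -7/10.
g(-7/10) = 27/100, g'(-7/10) = -41/5, so x_2 = (-7/10) - (27/100)/(-41/5) = -547/820.
g(-547/820) = 2187/672400, g'(-547/820) = -3281/410, so x_3 = (-547/820) - (2187/672400)/(-3281/410) = -3587227/5380840.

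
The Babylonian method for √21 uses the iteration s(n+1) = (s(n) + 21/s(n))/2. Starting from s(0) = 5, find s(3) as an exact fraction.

s(1) = (5 + 21/5)/2 = 23/5.
s(2) = (23/5 + 21/(23/5))/2 = 527/115.
s(3) = (527/115 + 21/(527/115))/2 = 277727/60605.

277727/60605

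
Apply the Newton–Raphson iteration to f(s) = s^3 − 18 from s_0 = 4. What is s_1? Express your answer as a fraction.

73/24

f'(s) = 3s^2.
f(4) = 46, f'(4) = 48, so s_1 = 4 − 46/48 = 73/24.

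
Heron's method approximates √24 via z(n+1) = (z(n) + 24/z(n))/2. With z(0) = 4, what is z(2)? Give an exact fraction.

49/10

z(1) = (4 + 24/4)/2 = 5.
z(2) = (5 + 24/5)/2 = 49/10.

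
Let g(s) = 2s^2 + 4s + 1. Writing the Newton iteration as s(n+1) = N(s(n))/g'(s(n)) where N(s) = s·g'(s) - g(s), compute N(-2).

7

g'(s) = 4s + 4.
N(s) = s·g'(s) - g(s) = s·(4s + 4) - (2s^2 + 4s + 1) = 2s^2 - 1.
N(-2) = 7.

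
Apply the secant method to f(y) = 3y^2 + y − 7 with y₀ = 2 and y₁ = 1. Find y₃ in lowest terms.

109/79

f(2) = 7, f(1) = −3. y₂ = 1 − (−3)·(1 − 2)/((−3) − 7) = 13/10.
f(1) = −3, f(13/10) = −63/100. y₃ = (13/10) − (−63/100)·((13/10) − 1)/((−63/100) − (−3)) = 109/79.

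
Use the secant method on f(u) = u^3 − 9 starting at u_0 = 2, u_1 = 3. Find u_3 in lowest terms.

f(2) = −1, f(3) = 18. u_2 = 3 − 18·(3 − 2)/(18 − (−1)) = 39/19.
f(3) = 18, f(39/19) = −2412/6859. u_3 = (39/19) − (−2412/6859)·((39/19) − 3)/((−2412/6859) − 18) = 1609/777.

1609/777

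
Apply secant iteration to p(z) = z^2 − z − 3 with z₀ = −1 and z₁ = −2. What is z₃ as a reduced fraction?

−22/17

p(−1) = −1, p(−2) = 3. z₂ = (−2) − 3·((−2) − (−1))/(3 − (−1)) = −5/4.
p(−2) = 3, p(−5/4) = −3/16. z₃ = (−5/4) − (−3/16)·((−5/4) − (−2))/((−3/16) − 3) = −22/17.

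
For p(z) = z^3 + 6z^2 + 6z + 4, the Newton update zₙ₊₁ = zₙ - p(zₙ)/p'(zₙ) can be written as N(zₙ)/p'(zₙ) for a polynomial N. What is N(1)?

4

p'(z) = 3z^2 + 12z + 6.
N(z) = z·p'(z) - p(z) = z·(3z^2 + 12z + 6) - (z^3 + 6z^2 + 6z + 4) = 2z^3 + 6z^2 - 4.
N(1) = 4.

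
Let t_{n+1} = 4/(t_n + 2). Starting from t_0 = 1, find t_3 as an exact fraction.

5/4

t_1 = 4/(1 + 2) = 4/3.
t_2 = 4/(4/3 + 2) = 6/5.
t_3 = 4/(6/5 + 2) = 5/4.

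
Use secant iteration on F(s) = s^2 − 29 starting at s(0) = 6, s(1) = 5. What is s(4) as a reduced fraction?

9074/1685

F(6) = 7, F(5) = −4. s(2) = 5 − (−4)·(5 − 6)/((−4) − 7) = 59/11.
F(5) = −4, F(59/11) = −28/121. s(3) = (59/11) − (−28/121)·((59/11) − 5)/((−28/121) − (−4)) = 307/57.
F(59/11) = −28/121, F(307/57) = 28/3249. s(4) = (307/57) − (28/3249)·((307/57) − (59/11))/((28/3249) − (−28/121)) = 9074/1685.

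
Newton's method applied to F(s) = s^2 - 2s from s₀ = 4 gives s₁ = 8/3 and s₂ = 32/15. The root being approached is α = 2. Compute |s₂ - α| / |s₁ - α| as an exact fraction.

s₁ - α = 8/3 - 2 = 2/3, so |s₁ - α| = 2/3.
s₂ - α = 32/15 - 2 = 2/15, so |s₂ - α| = 2/15.
Ratio = (2/15) / (2/3) = 1/5.

1/5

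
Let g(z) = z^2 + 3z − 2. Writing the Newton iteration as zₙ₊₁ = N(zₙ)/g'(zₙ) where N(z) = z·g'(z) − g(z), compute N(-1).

3

g'(z) = 2z + 3.
N(z) = z·g'(z) − g(z) = z·(2z + 3) − (z^2 + 3z − 2) = z^2 + 2.
N(-1) = 3.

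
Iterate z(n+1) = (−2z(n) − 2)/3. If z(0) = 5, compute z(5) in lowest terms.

−10/9

z(1) = (−2·5 − 2)/3 = −4.
z(2) = (−2·(−4) − 2)/3 = 2.
z(3) = (−2·2 − 2)/3 = −2.
z(4) = (−2·(−2) − 2)/3 = 2/3.
z(5) = (−2·(2/3) − 2)/3 = −10/9.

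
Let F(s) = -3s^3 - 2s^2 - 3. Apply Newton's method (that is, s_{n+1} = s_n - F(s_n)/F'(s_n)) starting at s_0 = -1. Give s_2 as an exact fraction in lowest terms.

F'(s) = -9s^2 - 4s.
F(-1) = -2, F'(-1) = -5, so s_1 = (-1) - (-2)/(-5) = -7/5.
F(-7/5) = 164/125, F'(-7/5) = -301/25, so s_2 = (-7/5) - (164/125)/(-301/25) = -1943/1505.

-1943/1505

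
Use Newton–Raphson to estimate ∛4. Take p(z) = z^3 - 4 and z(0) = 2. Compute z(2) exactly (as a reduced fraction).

p'(z) = 3z^2.
p(2) = 4, p'(2) = 12, so z(1) = 2 - 4/12 = 5/3.
p(5/3) = 17/27, p'(5/3) = 25/3, so z(2) = (5/3) - (17/27)/(25/3) = 358/225.

358/225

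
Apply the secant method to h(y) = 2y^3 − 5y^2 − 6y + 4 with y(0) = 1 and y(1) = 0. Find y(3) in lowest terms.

h(1) = −5, h(0) = 4. y(2) = 0 − 4·(0 − 1)/(4 − (−5)) = 4/9.
h(0) = 4, h(4/9) = 380/729. y(3) = (4/9) − (380/729)·((4/9) − 0)/((380/729) − 4) = 162/317.

162/317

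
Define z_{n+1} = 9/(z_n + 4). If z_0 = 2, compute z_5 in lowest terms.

z_1 = 9/(2 + 4) = 3/2.
z_2 = 9/(3/2 + 4) = 18/11.
z_3 = 9/(18/11 + 4) = 99/62.
z_4 = 9/(99/62 + 4) = 558/347.
z_5 = 9/(558/347 + 4) = 3123/1946.

3123/1946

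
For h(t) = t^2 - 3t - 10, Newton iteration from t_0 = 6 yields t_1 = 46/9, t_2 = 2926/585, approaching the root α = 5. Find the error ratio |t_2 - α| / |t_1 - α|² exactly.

t_1 - α = 46/9 - 5 = 1/9, so |t_1 - α| = 1/9.
t_2 - α = 2926/585 - 5 = 1/585, so |t_2 - α| = 1/585.
|t_1 - α|² = 1/81.
Ratio = (1/585) / (1/81) = 9/65.

9/65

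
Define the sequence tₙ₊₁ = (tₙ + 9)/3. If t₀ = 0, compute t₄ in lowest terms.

t₁ = (0 + 9)/3 = 3.
t₂ = (3 + 9)/3 = 4.
t₃ = (4 + 9)/3 = 13/3.
t₄ = ((13/3) + 9)/3 = 40/9.

40/9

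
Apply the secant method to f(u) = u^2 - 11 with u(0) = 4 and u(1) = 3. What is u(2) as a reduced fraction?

23/7

f(4) = 5, f(3) = -2. u(2) = 3 - (-2)·(3 - 4)/((-2) - 5) = 23/7.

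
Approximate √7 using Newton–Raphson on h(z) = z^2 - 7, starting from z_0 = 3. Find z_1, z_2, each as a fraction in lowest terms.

z_1 = 8/3, z_2 = 127/48

h'(z) = 2z.
h(3) = 2, h'(3) = 6, so z_1 = 3 - 2/6 = 8/3.
h(8/3) = 1/9, h'(8/3) = 16/3, so z_2 = (8/3) - (1/9)/(16/3) = 127/48.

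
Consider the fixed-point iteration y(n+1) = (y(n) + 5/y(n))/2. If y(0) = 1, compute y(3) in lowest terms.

47/21

y(1) = (1 + 5/1)/2 = 3.
y(2) = (3 + 5/3)/2 = 7/3.
y(3) = (7/3 + 5/(7/3))/2 = 47/21.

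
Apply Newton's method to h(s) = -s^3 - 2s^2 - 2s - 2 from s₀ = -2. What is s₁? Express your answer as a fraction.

-5/3

h'(s) = -3s^2 - 4s - 2.
h(-2) = 2, h'(-2) = -6, so s₁ = (-2) - 2/(-6) = -5/3.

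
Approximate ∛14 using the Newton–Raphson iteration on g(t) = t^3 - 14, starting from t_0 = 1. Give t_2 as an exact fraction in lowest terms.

4285/1152

g'(t) = 3t^2.
g(1) = -13, g'(1) = 3, so t_1 = 1 - (-13)/3 = 16/3.
g(16/3) = 3718/27, g'(16/3) = 256/3, so t_2 = (16/3) - (3718/27)/(256/3) = 4285/1152.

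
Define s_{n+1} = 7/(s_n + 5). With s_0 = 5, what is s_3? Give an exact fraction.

399/355

s_1 = 7/(5 + 5) = 7/10.
s_2 = 7/(7/10 + 5) = 70/57.
s_3 = 7/(70/57 + 5) = 399/355.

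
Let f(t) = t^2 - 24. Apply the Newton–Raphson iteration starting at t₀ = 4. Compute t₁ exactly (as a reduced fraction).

f'(t) = 2t.
f(4) = -8, f'(4) = 8, so t₁ = 4 - (-8)/8 = 5.

5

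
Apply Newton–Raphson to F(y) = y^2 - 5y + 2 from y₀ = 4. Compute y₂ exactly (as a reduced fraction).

F'(y) = 2y - 5.
F(4) = -2, F'(4) = 3, so y₁ = 4 - (-2)/3 = 14/3.
F(14/3) = 4/9, F'(14/3) = 13/3, so y₂ = (14/3) - (4/9)/(13/3) = 178/39.

178/39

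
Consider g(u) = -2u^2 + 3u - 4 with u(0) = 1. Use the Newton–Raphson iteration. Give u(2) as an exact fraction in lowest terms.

g'(u) = -4u + 3.
g(1) = -3, g'(1) = -1, so u(1) = 1 - (-3)/(-1) = -2.
g(-2) = -18, g'(-2) = 11, so u(2) = (-2) - (-18)/11 = -4/11.

-4/11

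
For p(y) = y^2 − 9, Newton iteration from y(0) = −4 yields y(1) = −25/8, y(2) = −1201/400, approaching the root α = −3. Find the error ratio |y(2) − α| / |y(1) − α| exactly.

1/50

y(1) − α = −25/8 − (−3) = −25/8 + 3 = −1/8, so |y(1) − α| = 1/8.
y(2) − α = −1201/400 − (−3) = −1201/400 + 3 = −1/400, so |y(2) − α| = 1/400.
Ratio = (1/400) / (1/8) = 1/50.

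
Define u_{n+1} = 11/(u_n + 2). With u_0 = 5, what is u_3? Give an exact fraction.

275/127

u_1 = 11/(5 + 2) = 11/7.
u_2 = 11/(11/7 + 2) = 77/25.
u_3 = 11/(77/25 + 2) = 275/127.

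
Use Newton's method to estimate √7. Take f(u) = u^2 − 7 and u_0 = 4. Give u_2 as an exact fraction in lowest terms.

f'(u) = 2u.
f(4) = 9, f'(4) = 8, so u_1 = 4 − 9/8 = 23/8.
f(23/8) = 81/64, f'(23/8) = 23/4, so u_2 = (23/8) − (81/64)/(23/4) = 977/368.

977/368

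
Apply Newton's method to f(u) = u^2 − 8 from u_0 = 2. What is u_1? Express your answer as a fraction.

3

f'(u) = 2u.
f(2) = −4, f'(2) = 4, so u_1 = 2 − (−4)/4 = 3.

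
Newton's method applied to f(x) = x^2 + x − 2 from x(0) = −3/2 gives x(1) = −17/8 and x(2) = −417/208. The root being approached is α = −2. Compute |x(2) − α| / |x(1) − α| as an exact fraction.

1/26

x(1) − α = −17/8 − (−2) = −17/8 + 2 = −1/8, so |x(1) − α| = 1/8.
x(2) − α = −417/208 − (−2) = −417/208 + 2 = −1/208, so |x(2) − α| = 1/208.
Ratio = (1/208) / (1/8) = 1/26.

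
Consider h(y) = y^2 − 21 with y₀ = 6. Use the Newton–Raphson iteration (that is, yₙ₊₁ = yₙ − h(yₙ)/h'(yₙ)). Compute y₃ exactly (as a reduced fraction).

h'(y) = 2y.
h(6) = 15, h'(6) = 12, so y₁ = 6 − 15/12 = 19/4.
h(19/4) = 25/16, h'(19/4) = 19/2, so y₂ = (19/4) − (25/16)/(19/2) = 697/152.
h(697/152) = 625/23104, h'(697/152) = 697/76, so y₃ = (697/152) − (625/23104)/(697/76) = 970993/211888.

970993/211888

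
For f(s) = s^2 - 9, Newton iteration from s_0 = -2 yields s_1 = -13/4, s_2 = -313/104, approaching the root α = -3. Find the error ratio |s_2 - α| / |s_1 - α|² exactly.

s_1 - α = -13/4 - (-3) = -13/4 + 3 = -1/4, so |s_1 - α| = 1/4.
s_2 - α = -313/104 - (-3) = -313/104 + 3 = -1/104, so |s_2 - α| = 1/104.
|s_1 - α|² = 1/16.
Ratio = (1/104) / (1/16) = 2/13.

2/13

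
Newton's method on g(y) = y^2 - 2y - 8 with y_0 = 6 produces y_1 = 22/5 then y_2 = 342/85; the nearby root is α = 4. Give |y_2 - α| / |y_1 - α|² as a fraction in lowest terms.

y_1 - α = 22/5 - 4 = 2/5, so |y_1 - α| = 2/5.
y_2 - α = 342/85 - 4 = 2/85, so |y_2 - α| = 2/85.
|y_1 - α|² = 4/25.
Ratio = (2/85) / (4/25) = 5/34.

5/34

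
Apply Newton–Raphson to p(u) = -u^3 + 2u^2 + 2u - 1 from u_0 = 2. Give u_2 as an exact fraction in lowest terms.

p'(u) = -3u^2 + 4u + 2.
p(2) = 3, p'(2) = -2, so u_1 = 2 - 3/(-2) = 7/2.
p(7/2) = -99/8, p'(7/2) = -83/4, so u_2 = (7/2) - (-99/8)/(-83/4) = 241/83.

241/83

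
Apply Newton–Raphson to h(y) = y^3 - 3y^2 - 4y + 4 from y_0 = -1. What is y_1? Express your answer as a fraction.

-9/5

h'(y) = 3y^2 - 6y - 4.
h(-1) = 4, h'(-1) = 5, so y_1 = (-1) - 4/5 = -9/5.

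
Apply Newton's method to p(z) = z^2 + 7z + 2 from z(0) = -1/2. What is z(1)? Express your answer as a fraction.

-7/24

p'(z) = 2z + 7.
p(-1/2) = -5/4, p'(-1/2) = 6, so z(1) = (-1/2) - (-5/4)/6 = -7/24.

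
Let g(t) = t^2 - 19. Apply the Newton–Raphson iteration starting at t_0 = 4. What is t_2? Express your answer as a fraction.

g'(t) = 2t.
g(4) = -3, g'(4) = 8, so t_1 = 4 - (-3)/8 = 35/8.
g(35/8) = 9/64, g'(35/8) = 35/4, so t_2 = (35/8) - (9/64)/(35/4) = 2441/560.

2441/560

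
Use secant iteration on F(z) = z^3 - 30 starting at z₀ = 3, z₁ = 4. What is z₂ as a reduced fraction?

F(3) = -3, F(4) = 34. z₂ = 4 - 34·(4 - 3)/(34 - (-3)) = 114/37.

114/37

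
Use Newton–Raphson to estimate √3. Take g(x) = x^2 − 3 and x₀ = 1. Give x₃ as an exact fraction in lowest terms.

g'(x) = 2x.
g(1) = −2, g'(1) = 2, so x₁ = 1 − (−2)/2 = 2.
g(2) = 1, g'(2) = 4, so x₂ = 2 − 1/4 = 7/4.
g(7/4) = 1/16, g'(7/4) = 7/2, so x₃ = (7/4) − (1/16)/(7/2) = 97/56.

97/56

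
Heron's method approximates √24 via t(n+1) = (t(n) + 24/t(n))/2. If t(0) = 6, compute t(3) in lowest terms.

4801/980

t(1) = (6 + 24/6)/2 = 5.
t(2) = (5 + 24/5)/2 = 49/10.
t(3) = (49/10 + 24/(49/10))/2 = 4801/980.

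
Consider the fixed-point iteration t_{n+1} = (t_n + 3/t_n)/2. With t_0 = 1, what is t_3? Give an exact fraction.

97/56

t_1 = (1 + 3/1)/2 = 2.
t_2 = (2 + 3/2)/2 = 7/4.
t_3 = (7/4 + 3/(7/4))/2 = 97/56.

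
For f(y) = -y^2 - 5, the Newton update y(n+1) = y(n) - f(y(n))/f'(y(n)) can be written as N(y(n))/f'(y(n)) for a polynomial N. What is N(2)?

f'(y) = -2y.
N(y) = y·f'(y) - f(y) = y·(-2y) - (-y^2 - 5) = -y^2 + 5.
N(2) = 1.

1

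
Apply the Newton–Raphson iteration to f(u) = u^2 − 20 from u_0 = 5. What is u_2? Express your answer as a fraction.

f'(u) = 2u.
f(5) = 5, f'(5) = 10, so u_1 = 5 − 5/10 = 9/2.
f(9/2) = 1/4, f'(9/2) = 9, so u_2 = (9/2) − (1/4)/9 = 161/36.

161/36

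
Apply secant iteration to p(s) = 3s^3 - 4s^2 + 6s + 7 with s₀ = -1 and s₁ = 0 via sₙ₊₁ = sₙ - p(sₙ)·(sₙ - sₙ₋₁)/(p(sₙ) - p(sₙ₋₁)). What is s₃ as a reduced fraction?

-1183/1525

p(-1) = -6, p(0) = 7. s₂ = 0 - 7·(0 - (-1))/(7 - (-6)) = -7/13.
p(0) = 7, p(-7/13) = 4704/2197. s₃ = (-7/13) - (4704/2197)·((-7/13) - 0)/((4704/2197) - 7) = -1183/1525.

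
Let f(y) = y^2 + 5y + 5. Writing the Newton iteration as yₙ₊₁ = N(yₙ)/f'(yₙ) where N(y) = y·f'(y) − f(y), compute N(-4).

11

f'(y) = 2y + 5.
N(y) = y·f'(y) − f(y) = y·(2y + 5) − (y^2 + 5y + 5) = y^2 − 5.
N(-4) = 11.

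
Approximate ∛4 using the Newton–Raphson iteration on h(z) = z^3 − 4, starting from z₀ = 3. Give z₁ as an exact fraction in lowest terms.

h'(z) = 3z^2.
h(3) = 23, h'(3) = 27, so z₁ = 3 − 23/27 = 58/27.

58/27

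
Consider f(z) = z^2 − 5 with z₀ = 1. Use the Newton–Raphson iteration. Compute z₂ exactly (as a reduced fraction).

f'(z) = 2z.
f(1) = −4, f'(1) = 2, so z₁ = 1 − (−4)/2 = 3.
f(3) = 4, f'(3) = 6, so z₂ = 3 − 4/6 = 7/3.

7/3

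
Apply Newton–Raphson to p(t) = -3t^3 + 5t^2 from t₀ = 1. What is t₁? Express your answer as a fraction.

p'(t) = -9t^2 + 10t.
p(1) = 2, p'(1) = 1, so t₁ = 1 - 2/1 = -1.

-1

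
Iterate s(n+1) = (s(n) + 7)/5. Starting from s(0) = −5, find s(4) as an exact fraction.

1087/625

s(1) = ((−5) + 7)/5 = 2/5.
s(2) = ((2/5) + 7)/5 = 37/25.
s(3) = ((37/25) + 7)/5 = 212/125.
s(4) = ((212/125) + 7)/5 = 1087/625.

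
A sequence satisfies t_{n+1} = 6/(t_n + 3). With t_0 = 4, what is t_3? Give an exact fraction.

54/41

t_1 = 6/(4 + 3) = 6/7.
t_2 = 6/(6/7 + 3) = 14/9.
t_3 = 6/(14/9 + 3) = 54/41.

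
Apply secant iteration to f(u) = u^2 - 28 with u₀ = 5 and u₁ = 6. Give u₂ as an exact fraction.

f(5) = -3, f(6) = 8. u₂ = 6 - 8·(6 - 5)/(8 - (-3)) = 58/11.

58/11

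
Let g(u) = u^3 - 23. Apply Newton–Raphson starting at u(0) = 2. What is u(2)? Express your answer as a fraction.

2933/1014

g'(u) = 3u^2.
g(2) = -15, g'(2) = 12, so u(1) = 2 - (-15)/12 = 13/4.
g(13/4) = 725/64, g'(13/4) = 507/16, so u(2) = (13/4) - (725/64)/(507/16) = 2933/1014.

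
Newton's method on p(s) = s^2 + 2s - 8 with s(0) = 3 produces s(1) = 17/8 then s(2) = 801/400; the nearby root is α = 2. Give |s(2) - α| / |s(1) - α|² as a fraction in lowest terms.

s(1) - α = 17/8 - 2 = 1/8, so |s(1) - α| = 1/8.
s(2) - α = 801/400 - 2 = 1/400, so |s(2) - α| = 1/400.
|s(1) - α|² = 1/64.
Ratio = (1/400) / (1/64) = 4/25.

4/25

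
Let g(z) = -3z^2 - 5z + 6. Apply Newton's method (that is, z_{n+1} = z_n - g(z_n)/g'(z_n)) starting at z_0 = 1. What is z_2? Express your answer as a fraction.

g'(z) = -6z - 5.
g(1) = -2, g'(1) = -11, so z_1 = 1 - (-2)/(-11) = 9/11.
g(9/11) = -12/121, g'(9/11) = -109/11, so z_2 = (9/11) - (-12/121)/(-109/11) = 969/1199.

969/1199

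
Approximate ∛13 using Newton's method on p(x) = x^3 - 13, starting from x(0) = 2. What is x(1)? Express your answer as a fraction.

p'(x) = 3x^2.
p(2) = -5, p'(2) = 12, so x(1) = 2 - (-5)/12 = 29/12.

29/12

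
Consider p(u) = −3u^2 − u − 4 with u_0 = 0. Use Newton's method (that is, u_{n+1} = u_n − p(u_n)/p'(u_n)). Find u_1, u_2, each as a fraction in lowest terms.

u_1 = −4, u_2 = −44/23

p'(u) = −6u − 1.
p(0) = −4, p'(0) = −1, so u_1 = 0 − (−4)/(−1) = −4.
p(−4) = −48, p'(−4) = 23, so u_2 = (−4) − (−48)/23 = −44/23.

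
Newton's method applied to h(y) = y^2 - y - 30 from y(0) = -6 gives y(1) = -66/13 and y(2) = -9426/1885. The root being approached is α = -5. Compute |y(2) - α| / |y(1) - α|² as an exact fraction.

y(1) - α = -66/13 - (-5) = -66/13 + 5 = -1/13, so |y(1) - α| = 1/13.
y(2) - α = -9426/1885 - (-5) = -9426/1885 + 5 = -1/1885, so |y(2) - α| = 1/1885.
|y(1) - α|² = 1/169.
Ratio = (1/1885) / (1/169) = 13/145.

13/145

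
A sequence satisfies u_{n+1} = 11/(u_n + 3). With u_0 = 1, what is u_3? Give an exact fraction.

u_1 = 11/(1 + 3) = 11/4.
u_2 = 11/(11/4 + 3) = 44/23.
u_3 = 11/(44/23 + 3) = 253/113.

253/113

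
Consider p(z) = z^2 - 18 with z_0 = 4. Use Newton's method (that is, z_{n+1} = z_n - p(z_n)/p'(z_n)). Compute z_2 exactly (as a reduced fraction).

p'(z) = 2z.
p(4) = -2, p'(4) = 8, so z_1 = 4 - (-2)/8 = 17/4.
p(17/4) = 1/16, p'(17/4) = 17/2, so z_2 = (17/4) - (1/16)/(17/2) = 577/136.

577/136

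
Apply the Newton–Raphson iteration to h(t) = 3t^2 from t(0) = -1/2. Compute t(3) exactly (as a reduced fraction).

h'(t) = 6t.
h(-1/2) = 3/4, h'(-1/2) = -3, so t(1) = (-1/2) - (3/4)/(-3) = -1/4.
h(-1/4) = 3/16, h'(-1/4) = -3/2, so t(2) = (-1/4) - (3/16)/(-3/2) = -1/8.
h(-1/8) = 3/64, h'(-1/8) = -3/4, so t(3) = (-1/8) - (3/64)/(-3/4) = -1/16.

-1/16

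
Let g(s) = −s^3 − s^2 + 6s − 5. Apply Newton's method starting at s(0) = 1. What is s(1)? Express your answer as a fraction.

2

g'(s) = −3s^2 − 2s + 6.
g(1) = −1, g'(1) = 1, so s(1) = 1 − (−1)/1 = 2.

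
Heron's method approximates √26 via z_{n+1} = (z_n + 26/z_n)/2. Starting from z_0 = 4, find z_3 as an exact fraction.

1468273/287952

z_1 = (4 + 26/4)/2 = 21/4.
z_2 = (21/4 + 26/(21/4))/2 = 857/168.
z_3 = (857/168 + 26/(857/168))/2 = 1468273/287952.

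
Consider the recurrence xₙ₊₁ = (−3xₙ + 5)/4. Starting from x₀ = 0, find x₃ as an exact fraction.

x₁ = (−3·0 + 5)/4 = 5/4.
x₂ = (−3·(5/4) + 5)/4 = 5/16.
x₃ = (−3·(5/16) + 5)/4 = 65/64.

65/64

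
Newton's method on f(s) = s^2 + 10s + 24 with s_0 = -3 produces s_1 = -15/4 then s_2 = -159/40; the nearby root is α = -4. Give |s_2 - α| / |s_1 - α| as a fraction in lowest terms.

1/10

s_1 - α = -15/4 - (-4) = -15/4 + 4 = 1/4, so |s_1 - α| = 1/4.
s_2 - α = -159/40 - (-4) = -159/40 + 4 = 1/40, so |s_2 - α| = 1/40.
Ratio = (1/40) / (1/4) = 1/10.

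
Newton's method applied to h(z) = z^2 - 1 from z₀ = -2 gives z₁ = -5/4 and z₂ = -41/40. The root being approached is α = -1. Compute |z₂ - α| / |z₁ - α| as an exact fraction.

z₁ - α = -5/4 - (-1) = -5/4 + 1 = -1/4, so |z₁ - α| = 1/4.
z₂ - α = -41/40 - (-1) = -41/40 + 1 = -1/40, so |z₂ - α| = 1/40.
Ratio = (1/40) / (1/4) = 1/10.

1/10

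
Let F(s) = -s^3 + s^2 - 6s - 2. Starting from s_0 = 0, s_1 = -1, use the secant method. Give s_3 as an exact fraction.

-41/137

F(0) = -2, F(-1) = 6. s_2 = (-1) - 6·((-1) - 0)/(6 - (-2)) = -1/4.
F(-1) = 6, F(-1/4) = -27/64. s_3 = (-1/4) - (-27/64)·((-1/4) - (-1))/((-27/64) - 6) = -41/137.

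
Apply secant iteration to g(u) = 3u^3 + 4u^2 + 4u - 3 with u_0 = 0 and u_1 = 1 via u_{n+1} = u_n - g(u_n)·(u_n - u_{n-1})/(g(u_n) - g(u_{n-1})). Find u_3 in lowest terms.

621/1589

g(0) = -3, g(1) = 8. u_2 = 1 - 8·(1 - 0)/(8 - (-3)) = 3/11.
g(1) = 8, g(3/11) = -2064/1331. u_3 = (3/11) - (-2064/1331)·((3/11) - 1)/((-2064/1331) - 8) = 621/1589.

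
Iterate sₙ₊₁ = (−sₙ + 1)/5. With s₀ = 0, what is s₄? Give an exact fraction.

s₁ = (−0 + 1)/5 = 1/5.
s₂ = (−(1/5) + 1)/5 = 4/25.
s₃ = (−(4/25) + 1)/5 = 21/125.
s₄ = (−(21/125) + 1)/5 = 104/625.

104/625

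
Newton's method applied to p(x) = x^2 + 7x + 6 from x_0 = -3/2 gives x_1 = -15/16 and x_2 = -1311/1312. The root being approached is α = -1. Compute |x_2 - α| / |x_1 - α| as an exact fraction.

x_1 - α = -15/16 - (-1) = -15/16 + 1 = 1/16, so |x_1 - α| = 1/16.
x_2 - α = -1311/1312 - (-1) = -1311/1312 + 1 = 1/1312, so |x_2 - α| = 1/1312.
Ratio = (1/1312) / (1/16) = 1/82.

1/82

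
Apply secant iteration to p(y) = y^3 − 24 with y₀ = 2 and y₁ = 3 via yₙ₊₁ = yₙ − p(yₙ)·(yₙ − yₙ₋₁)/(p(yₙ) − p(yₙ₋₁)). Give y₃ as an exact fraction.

p(2) = −16, p(3) = 3. y₂ = 3 − 3·(3 − 2)/(3 − (−16)) = 54/19.
p(3) = 3, p(54/19) = −7152/6859. y₃ = (54/19) − (−7152/6859)·((54/19) − 3)/((−7152/6859) − 3) = 8882/3081.

8882/3081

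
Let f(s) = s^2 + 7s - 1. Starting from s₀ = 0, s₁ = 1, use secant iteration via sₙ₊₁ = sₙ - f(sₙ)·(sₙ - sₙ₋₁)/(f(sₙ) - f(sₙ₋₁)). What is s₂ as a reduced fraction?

f(0) = -1, f(1) = 7. s₂ = 1 - 7·(1 - 0)/(7 - (-1)) = 1/8.

1/8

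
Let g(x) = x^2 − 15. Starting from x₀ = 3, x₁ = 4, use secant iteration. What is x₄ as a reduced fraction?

g(3) = −6, g(4) = 1. x₂ = 4 − 1·(4 − 3)/(1 − (−6)) = 27/7.
g(4) = 1, g(27/7) = −6/49. x₃ = (27/7) − (−6/49)·((27/7) − 4)/((−6/49) − 1) = 213/55.
g(27/7) = −6/49, g(213/55) = −6/3025. x₄ = (213/55) − (−6/3025)·((213/55) − (27/7))/((−6/3025) − (−6/49)) = 1921/496.

1921/496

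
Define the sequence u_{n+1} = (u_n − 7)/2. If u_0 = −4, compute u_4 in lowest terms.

−109/16

u_1 = ((−4) − 7)/2 = −11/2.
u_2 = ((−11/2) − 7)/2 = −25/4.
u_3 = ((−25/4) − 7)/2 = −53/8.
u_4 = ((−53/8) − 7)/2 = −109/16.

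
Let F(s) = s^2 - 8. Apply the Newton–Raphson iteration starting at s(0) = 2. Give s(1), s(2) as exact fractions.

F'(s) = 2s.
F(2) = -4, F'(2) = 4, so s(1) = 2 - (-4)/4 = 3.
F(3) = 1, F'(3) = 6, so s(2) = 3 - 1/6 = 17/6.

s(1) = 3, s(2) = 17/6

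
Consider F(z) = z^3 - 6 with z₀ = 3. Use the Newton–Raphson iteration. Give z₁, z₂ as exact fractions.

F'(z) = 3z^2.
F(3) = 21, F'(3) = 27, so z₁ = 3 - 21/27 = 20/9.
F(20/9) = 3626/729, F'(20/9) = 400/27, so z₂ = (20/9) - (3626/729)/(400/27) = 10187/5400.

z₁ = 20/9, z₂ = 10187/5400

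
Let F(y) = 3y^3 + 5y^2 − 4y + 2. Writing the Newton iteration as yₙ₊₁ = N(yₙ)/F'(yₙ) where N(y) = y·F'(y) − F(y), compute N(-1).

−3

F'(y) = 9y^2 + 10y − 4.
N(y) = y·F'(y) − F(y) = y·(9y^2 + 10y − 4) − (3y^3 + 5y^2 − 4y + 2) = 6y^3 + 5y^2 − 2.
N(-1) = −3.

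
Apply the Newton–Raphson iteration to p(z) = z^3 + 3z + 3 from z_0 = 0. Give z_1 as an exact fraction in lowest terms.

-1

p'(z) = 3z^2 + 3.
p(0) = 3, p'(0) = 3, so z_1 = 0 - 3/3 = -1.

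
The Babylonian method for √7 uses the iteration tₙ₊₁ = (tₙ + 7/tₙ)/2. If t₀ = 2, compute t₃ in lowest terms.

108497/41008

t₁ = (2 + 7/2)/2 = 11/4.
t₂ = (11/4 + 7/(11/4))/2 = 233/88.
t₃ = (233/88 + 7/(233/88))/2 = 108497/41008.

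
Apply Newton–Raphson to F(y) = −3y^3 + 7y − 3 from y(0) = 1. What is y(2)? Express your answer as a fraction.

69/53

F'(y) = −9y^2 + 7.
F(1) = 1, F'(1) = −2, so y(1) = 1 − 1/(−2) = 3/2.
F(3/2) = −21/8, F'(3/2) = −53/4, so y(2) = (3/2) − (−21/8)/(−53/4) = 69/53.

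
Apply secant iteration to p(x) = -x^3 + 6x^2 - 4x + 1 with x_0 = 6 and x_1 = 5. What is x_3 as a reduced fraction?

92951/17581

p(6) = -23, p(5) = 6. x_2 = 5 - 6·(5 - 6)/(6 - (-23)) = 151/29.
p(5) = 6, p(151/29) = 40848/24389. x_3 = (151/29) - (40848/24389)·((151/29) - 5)/((40848/24389) - 6) = 92951/17581.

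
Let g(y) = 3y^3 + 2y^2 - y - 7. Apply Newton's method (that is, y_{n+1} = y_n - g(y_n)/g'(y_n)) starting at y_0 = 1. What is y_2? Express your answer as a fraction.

g'(y) = 9y^2 + 4y - 1.
g(1) = -3, g'(1) = 12, so y_1 = 1 - (-3)/12 = 5/4.
g(5/4) = 47/64, g'(5/4) = 289/16, so y_2 = (5/4) - (47/64)/(289/16) = 699/578.

699/578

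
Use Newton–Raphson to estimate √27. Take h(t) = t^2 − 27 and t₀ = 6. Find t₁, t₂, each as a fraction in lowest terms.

h'(t) = 2t.
h(6) = 9, h'(6) = 12, so t₁ = 6 − 9/12 = 21/4.
h(21/4) = 9/16, h'(21/4) = 21/2, so t₂ = (21/4) − (9/16)/(21/2) = 291/56.

t₁ = 21/4, t₂ = 291/56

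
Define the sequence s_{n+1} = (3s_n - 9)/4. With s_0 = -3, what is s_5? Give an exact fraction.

s_1 = (3·(-3) - 9)/4 = -9/2.
s_2 = (3·(-9/2) - 9)/4 = -45/8.
s_3 = (3·(-45/8) - 9)/4 = -207/32.
s_4 = (3·(-207/32) - 9)/4 = -909/128.
s_5 = (3·(-909/128) - 9)/4 = -3879/512.

-3879/512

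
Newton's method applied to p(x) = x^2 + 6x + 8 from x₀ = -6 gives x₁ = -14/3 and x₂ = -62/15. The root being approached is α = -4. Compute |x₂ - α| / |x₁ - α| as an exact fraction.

1/5

x₁ - α = -14/3 - (-4) = -14/3 + 4 = -2/3, so |x₁ - α| = 2/3.
x₂ - α = -62/15 - (-4) = -62/15 + 4 = -2/15, so |x₂ - α| = 2/15.
Ratio = (2/15) / (2/3) = 1/5.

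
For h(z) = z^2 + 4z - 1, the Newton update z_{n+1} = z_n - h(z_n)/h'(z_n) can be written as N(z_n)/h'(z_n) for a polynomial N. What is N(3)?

h'(z) = 2z + 4.
N(z) = z·h'(z) - h(z) = z·(2z + 4) - (z^2 + 4z - 1) = z^2 + 1.
N(3) = 10.

10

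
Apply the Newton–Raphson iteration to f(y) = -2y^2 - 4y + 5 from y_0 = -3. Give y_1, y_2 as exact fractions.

y_1 = -23/8, y_2 = -689/240

f'(y) = -4y - 4.
f(-3) = -1, f'(-3) = 8, so y_1 = (-3) - (-1)/8 = -23/8.
f(-23/8) = -1/32, f'(-23/8) = 15/2, so y_2 = (-23/8) - (-1/32)/(15/2) = -689/240.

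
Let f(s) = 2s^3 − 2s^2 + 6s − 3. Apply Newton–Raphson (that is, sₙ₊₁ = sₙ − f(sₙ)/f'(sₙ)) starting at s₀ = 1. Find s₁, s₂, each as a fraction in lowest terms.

s₁ = 5/8, s₂ = 409/748

f'(s) = 6s^2 − 4s + 6.
f(1) = 3, f'(1) = 8, so s₁ = 1 − 3/8 = 5/8.
f(5/8) = 117/256, f'(5/8) = 187/32, so s₂ = (5/8) − (117/256)/(187/32) = 409/748.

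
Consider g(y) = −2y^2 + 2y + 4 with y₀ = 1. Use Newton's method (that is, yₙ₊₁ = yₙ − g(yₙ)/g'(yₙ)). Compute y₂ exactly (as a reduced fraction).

11/5

g'(y) = −4y + 2.
g(1) = 4, g'(1) = −2, so y₁ = 1 − 4/(−2) = 3.
g(3) = −8, g'(3) = −10, so y₂ = 3 − (−8)/(−10) = 11/5.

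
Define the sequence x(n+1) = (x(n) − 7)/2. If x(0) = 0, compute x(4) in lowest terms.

−105/16

x(1) = (0 − 7)/2 = −7/2.
x(2) = ((−7/2) − 7)/2 = −21/4.
x(3) = ((−21/4) − 7)/2 = −49/8.
x(4) = ((−49/8) − 7)/2 = −105/16.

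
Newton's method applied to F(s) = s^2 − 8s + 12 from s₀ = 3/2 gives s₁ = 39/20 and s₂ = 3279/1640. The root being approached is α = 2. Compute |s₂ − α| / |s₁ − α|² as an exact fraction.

s₁ − α = 39/20 − 2 = −1/20, so |s₁ − α| = 1/20.
s₂ − α = 3279/1640 − 2 = −1/1640, so |s₂ − α| = 1/1640.
|s₁ − α|² = 1/400.
Ratio = (1/1640) / (1/400) = 10/41.

10/41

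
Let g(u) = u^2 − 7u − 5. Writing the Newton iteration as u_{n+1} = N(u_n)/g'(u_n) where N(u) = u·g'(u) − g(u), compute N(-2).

g'(u) = 2u − 7.
N(u) = u·g'(u) − g(u) = u·(2u − 7) − (u^2 − 7u − 5) = u^2 + 5.
N(-2) = 9.

9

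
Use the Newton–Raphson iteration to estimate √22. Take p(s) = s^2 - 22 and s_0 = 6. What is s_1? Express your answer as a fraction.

29/6

p'(s) = 2s.
p(6) = 14, p'(6) = 12, so s_1 = 6 - 14/12 = 29/6.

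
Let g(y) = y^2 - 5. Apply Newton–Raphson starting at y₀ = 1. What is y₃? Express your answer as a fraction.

g'(y) = 2y.
g(1) = -4, g'(1) = 2, so y₁ = 1 - (-4)/2 = 3.
g(3) = 4, g'(3) = 6, so y₂ = 3 - 4/6 = 7/3.
g(7/3) = 4/9, g'(7/3) = 14/3, so y₃ = (7/3) - (4/9)/(14/3) = 47/21.

47/21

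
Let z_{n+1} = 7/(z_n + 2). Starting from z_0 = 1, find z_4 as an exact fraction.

z_1 = 7/(1 + 2) = 7/3.
z_2 = 7/(7/3 + 2) = 21/13.
z_3 = 7/(21/13 + 2) = 91/47.
z_4 = 7/(91/47 + 2) = 329/185.

329/185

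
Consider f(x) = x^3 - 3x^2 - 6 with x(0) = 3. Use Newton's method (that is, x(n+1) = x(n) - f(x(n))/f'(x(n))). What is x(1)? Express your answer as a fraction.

f'(x) = 3x^2 - 6x.
f(3) = -6, f'(3) = 9, so x(1) = 3 - (-6)/9 = 11/3.

11/3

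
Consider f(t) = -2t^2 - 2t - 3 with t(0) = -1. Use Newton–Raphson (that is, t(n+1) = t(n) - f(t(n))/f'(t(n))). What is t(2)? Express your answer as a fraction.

f'(t) = -4t - 2.
f(-1) = -3, f'(-1) = 2, so t(1) = (-1) - (-3)/2 = 1/2.
f(1/2) = -9/2, f'(1/2) = -4, so t(2) = (1/2) - (-9/2)/(-4) = -5/8.

-5/8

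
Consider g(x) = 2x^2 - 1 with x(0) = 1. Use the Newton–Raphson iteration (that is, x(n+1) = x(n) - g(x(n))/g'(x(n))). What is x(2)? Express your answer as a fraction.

g'(x) = 4x.
g(1) = 1, g'(1) = 4, so x(1) = 1 - 1/4 = 3/4.
g(3/4) = 1/8, g'(3/4) = 3, so x(2) = (3/4) - (1/8)/3 = 17/24.

17/24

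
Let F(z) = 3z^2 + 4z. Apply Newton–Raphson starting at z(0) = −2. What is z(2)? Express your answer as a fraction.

−27/20

F'(z) = 6z + 4.
F(−2) = 4, F'(−2) = −8, so z(1) = (−2) − 4/(−8) = −3/2.
F(−3/2) = 3/4, F'(−3/2) = −5, so z(2) = (−3/2) − (3/4)/(−5) = −27/20.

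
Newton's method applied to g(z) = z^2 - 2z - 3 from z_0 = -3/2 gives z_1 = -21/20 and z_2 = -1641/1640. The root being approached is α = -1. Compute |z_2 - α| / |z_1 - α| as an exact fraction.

1/82

z_1 - α = -21/20 - (-1) = -21/20 + 1 = -1/20, so |z_1 - α| = 1/20.
z_2 - α = -1641/1640 - (-1) = -1641/1640 + 1 = -1/1640, so |z_2 - α| = 1/1640.
Ratio = (1/1640) / (1/20) = 1/82.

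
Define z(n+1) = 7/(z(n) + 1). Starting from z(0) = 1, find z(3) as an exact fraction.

63/23

z(1) = 7/(1 + 1) = 7/2.
z(2) = 7/(7/2 + 1) = 14/9.
z(3) = 7/(14/9 + 1) = 63/23.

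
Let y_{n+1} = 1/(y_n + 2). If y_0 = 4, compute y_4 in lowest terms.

32/77

y_1 = 1/(4 + 2) = 1/6.
y_2 = 1/(1/6 + 2) = 6/13.
y_3 = 1/(6/13 + 2) = 13/32.
y_4 = 1/(13/32 + 2) = 32/77.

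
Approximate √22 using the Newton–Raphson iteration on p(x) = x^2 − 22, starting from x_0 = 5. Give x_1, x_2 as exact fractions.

x_1 = 47/10, x_2 = 4409/940

p'(x) = 2x.
p(5) = 3, p'(5) = 10, so x_1 = 5 − 3/10 = 47/10.
p(47/10) = 9/100, p'(47/10) = 47/5, so x_2 = (47/10) − (9/100)/(47/5) = 4409/940.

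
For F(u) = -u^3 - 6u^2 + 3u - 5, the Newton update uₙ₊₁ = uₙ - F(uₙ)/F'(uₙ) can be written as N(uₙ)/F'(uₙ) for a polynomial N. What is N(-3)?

F'(u) = -3u^2 - 12u + 3.
N(u) = u·F'(u) - F(u) = u·(-3u^2 - 12u + 3) - (-u^3 - 6u^2 + 3u - 5) = -2u^3 - 6u^2 + 5.
N(-3) = 5.

5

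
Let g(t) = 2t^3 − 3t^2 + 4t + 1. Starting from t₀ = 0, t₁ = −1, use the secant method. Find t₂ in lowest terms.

−1/9

g(0) = 1, g(−1) = −8. t₂ = (−1) − (−8)·((−1) − 0)/((−8) − 1) = −1/9.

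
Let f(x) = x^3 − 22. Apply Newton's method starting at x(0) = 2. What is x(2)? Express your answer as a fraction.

9235/3249

f'(x) = 3x^2.
f(2) = −14, f'(2) = 12, so x(1) = 2 − (−14)/12 = 19/6.
f(19/6) = 2107/216, f'(19/6) = 361/12, so x(2) = (19/6) − (2107/216)/(361/12) = 9235/3249.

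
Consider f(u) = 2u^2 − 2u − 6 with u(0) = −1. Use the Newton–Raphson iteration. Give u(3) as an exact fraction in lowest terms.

−5116/3927

f'(u) = 4u − 2.
f(−1) = −2, f'(−1) = −6, so u(1) = (−1) − (−2)/(−6) = −4/3.
f(−4/3) = 2/9, f'(−4/3) = −22/3, so u(2) = (−4/3) − (2/9)/(−22/3) = −43/33.
f(−43/33) = 2/1089, f'(−43/33) = −238/33, so u(3) = (−43/33) − (2/1089)/(−238/33) = −5116/3927.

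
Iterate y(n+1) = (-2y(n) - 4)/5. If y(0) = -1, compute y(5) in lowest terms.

-1772/3125

y(1) = (-2·(-1) - 4)/5 = -2/5.
y(2) = (-2·(-2/5) - 4)/5 = -16/25.
y(3) = (-2·(-16/25) - 4)/5 = -68/125.
y(4) = (-2·(-68/125) - 4)/5 = -364/625.
y(5) = (-2·(-364/625) - 4)/5 = -1772/3125.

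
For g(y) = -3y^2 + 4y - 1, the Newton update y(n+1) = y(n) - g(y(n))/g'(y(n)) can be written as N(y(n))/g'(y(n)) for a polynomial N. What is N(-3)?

-26

g'(y) = -6y + 4.
N(y) = y·g'(y) - g(y) = y·(-6y + 4) - (-3y^2 + 4y - 1) = -3y^2 + 1.
N(-3) = -26.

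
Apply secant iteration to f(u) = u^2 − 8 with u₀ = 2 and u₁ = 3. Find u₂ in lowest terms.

f(2) = −4, f(3) = 1. u₂ = 3 − 1·(3 − 2)/(1 − (−4)) = 14/5.

14/5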